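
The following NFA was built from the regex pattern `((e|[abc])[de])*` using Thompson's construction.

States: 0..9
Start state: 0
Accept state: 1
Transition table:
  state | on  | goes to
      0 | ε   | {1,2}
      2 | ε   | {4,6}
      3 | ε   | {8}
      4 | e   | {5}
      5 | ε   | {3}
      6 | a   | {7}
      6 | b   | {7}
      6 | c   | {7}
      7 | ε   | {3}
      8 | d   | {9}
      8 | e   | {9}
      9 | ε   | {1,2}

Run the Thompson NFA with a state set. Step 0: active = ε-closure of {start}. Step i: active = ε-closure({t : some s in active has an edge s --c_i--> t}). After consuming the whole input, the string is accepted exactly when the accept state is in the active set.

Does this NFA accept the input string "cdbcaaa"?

S₀ = ε-closure({0}) = {0,1,2,4,6}
'c' @ 1: {3,7,8}
'd' @ 2: {1,2,4,6,9}  (accept∈set)
'b' @ 3: {3,7,8}
'c' @ 4: {}  — state set empty
rest 'aaa' ignored (set empty)
final: {}; accept 1 not in set

Answer: REJECT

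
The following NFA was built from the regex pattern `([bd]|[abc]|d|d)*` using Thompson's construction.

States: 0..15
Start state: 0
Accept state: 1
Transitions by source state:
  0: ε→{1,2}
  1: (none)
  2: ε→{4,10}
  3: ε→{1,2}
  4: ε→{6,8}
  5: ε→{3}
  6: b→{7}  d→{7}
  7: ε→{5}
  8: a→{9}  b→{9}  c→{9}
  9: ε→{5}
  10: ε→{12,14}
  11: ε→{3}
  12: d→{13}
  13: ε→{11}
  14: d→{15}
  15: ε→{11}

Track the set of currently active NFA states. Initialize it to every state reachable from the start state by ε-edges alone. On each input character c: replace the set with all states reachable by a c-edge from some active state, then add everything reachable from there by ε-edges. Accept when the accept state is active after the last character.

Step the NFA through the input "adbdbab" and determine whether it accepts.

S₀ = ε-closure({0}) = {0,1,2,4,6,8,10,12,14}
'a' @ 1: {1,2,3,4,5,6,8,9,10,12,14}  [accepting]
'd' @ 2: {1,2,3,4,5,6,7,8,10,11,12,13,14,15}  [accepting]
'b' @ 3: {1,2,3,4,5,6,7,8,9,10,12,14}  [accepting]
'd' @ 4: {1,2,3,4,5,6,7,8,10,11,12,13,14,15}  [accepting]
'b' @ 5: {1,2,3,4,5,6,7,8,9,10,12,14}  [accepting]
'a' @ 6: {1,2,3,4,5,6,8,9,10,12,14}  [accepting]
'b' @ 7: {1,2,3,4,5,6,7,8,9,10,12,14}  [accepting]
end set {1,2,3,4,5,6,7,8,9,10,12,14} — state 1 in

Answer: ACCEPT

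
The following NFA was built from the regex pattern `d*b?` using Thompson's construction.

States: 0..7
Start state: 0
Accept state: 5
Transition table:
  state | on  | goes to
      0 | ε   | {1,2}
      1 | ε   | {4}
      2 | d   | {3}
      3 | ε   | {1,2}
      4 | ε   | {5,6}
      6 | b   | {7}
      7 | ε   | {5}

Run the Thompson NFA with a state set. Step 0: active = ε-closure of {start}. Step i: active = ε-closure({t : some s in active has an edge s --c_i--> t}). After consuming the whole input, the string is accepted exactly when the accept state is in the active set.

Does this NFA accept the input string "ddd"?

Answer: ACCEPT

Steps:
initial (ε-close {0}): {0,1,2,4,5,6}
'd' @ 1: {1,2,3,4,5,6}  (accept∈set)
'd' @ 2: {1,2,3,4,5,6}  (accept∈set)
'd' @ 3: {1,2,3,4,5,6}  (accept∈set)
end set {1,2,3,4,5,6} — state 5 in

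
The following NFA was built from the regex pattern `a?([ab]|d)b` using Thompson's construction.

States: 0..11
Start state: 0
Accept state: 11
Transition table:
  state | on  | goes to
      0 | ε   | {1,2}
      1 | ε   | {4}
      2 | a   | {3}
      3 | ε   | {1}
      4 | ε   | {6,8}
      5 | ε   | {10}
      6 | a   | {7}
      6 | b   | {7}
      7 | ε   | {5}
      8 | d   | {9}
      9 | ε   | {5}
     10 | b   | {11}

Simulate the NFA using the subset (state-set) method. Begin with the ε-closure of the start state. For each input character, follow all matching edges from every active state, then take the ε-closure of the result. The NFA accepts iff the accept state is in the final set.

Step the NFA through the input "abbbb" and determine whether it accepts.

S₀ = ε-closure({0}) = {0,1,2,4,6,8}
'a' @ 1: {1,3,4,5,6,7,8,10}
'b' @ 2: {5,7,10,11}  (accept∈set)
'b' @ 3: {11}  (accept∈set)
'b' @ 4: {}  — no active states
rest 'b' ignored (set empty)
final: {}; accept 11 not in set

Answer: REJECT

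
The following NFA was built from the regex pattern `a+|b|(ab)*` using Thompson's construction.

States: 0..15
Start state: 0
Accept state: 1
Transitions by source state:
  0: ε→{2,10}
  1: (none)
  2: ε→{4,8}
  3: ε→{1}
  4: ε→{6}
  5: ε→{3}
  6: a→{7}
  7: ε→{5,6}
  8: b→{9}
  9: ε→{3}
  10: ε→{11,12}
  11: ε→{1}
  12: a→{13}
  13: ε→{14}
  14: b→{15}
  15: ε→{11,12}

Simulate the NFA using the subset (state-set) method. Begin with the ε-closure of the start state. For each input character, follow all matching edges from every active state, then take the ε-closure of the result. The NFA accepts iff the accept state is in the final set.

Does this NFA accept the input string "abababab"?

start: ε-closure({0}) = {0,1,2,4,6,8,10,11,12}
'a' @ 1: {1,3,5,6,7,13,14}  [accepting]
'b' @ 2: {1,11,12,15}  [accepting]
'a' @ 3: {13,14}
'b' @ 4: {1,11,12,15}  [accepting]
'a' @ 5: {13,14}
'b' @ 6: {1,11,12,15}  [accepting]
'a' @ 7: {13,14}
'b' @ 8: {1,11,12,15}  [accepting]
final: {1,11,12,15}; accept 1 in set

Answer: ACCEPT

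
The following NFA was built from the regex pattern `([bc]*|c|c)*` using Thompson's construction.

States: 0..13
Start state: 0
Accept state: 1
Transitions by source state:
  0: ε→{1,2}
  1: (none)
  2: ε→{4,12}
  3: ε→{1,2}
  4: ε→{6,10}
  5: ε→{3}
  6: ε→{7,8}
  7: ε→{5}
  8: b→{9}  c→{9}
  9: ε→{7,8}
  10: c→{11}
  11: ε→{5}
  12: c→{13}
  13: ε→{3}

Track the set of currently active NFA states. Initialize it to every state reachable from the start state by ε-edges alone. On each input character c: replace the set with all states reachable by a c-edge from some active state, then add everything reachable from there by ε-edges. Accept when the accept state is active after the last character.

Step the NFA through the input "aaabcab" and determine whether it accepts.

Answer: REJECT

Trace:
initial (ε-close {0}): {0,1,2,3,4,5,6,7,8,10,12}
'a' @ 1: {}  — dead — no transitions
rest 'aabcab' ignored (set empty)
after full input: {}  (accept=1 not in)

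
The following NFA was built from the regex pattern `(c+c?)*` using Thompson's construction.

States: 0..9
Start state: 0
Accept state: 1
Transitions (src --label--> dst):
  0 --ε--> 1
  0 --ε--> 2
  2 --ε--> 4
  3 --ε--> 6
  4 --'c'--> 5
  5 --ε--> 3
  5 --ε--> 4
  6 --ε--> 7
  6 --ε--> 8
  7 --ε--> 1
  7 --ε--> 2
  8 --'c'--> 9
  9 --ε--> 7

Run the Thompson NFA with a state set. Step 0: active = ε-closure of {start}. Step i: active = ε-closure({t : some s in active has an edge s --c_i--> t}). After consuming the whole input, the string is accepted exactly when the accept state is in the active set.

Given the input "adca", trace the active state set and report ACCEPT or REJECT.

Answer: REJECT

Steps:
initial (ε-close {0}): {0,1,2,4}
'a' @ 1: {}  — state set empty
rest 'dca' ignored (set empty)
end set {} — state 1 not in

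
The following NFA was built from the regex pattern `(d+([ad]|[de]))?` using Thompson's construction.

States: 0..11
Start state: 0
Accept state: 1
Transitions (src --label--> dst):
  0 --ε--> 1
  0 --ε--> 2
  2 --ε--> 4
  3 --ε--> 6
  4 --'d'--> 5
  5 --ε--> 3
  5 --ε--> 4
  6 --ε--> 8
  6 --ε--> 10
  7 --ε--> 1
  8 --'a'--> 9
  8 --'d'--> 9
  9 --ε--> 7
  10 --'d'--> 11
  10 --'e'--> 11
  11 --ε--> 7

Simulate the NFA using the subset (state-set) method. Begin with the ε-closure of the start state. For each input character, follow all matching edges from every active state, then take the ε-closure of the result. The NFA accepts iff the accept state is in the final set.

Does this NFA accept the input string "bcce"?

Answer: REJECT

Derivation:
S₀ = ε-closure({0}) = {0,1,2,4}
'b' @ 1: {}  — no active states
rest 'cce' ignored (set empty)
final: {}; accept 1 not in set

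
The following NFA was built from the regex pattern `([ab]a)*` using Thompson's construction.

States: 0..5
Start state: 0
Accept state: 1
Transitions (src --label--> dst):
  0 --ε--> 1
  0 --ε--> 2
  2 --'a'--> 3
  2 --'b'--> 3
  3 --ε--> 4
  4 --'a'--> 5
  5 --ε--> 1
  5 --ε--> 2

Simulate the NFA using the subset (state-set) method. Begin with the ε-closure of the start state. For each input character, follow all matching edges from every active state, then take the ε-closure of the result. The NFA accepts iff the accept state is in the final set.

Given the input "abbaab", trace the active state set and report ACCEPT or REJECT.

start: ε-closure({0}) = {0,1,2}
'a' @ 1: {3,4}
'b' @ 2: {}  — dead — no transitions
rest 'baab' ignored (set empty)
after full input: {}  (accept=1 not in)

Answer: REJECT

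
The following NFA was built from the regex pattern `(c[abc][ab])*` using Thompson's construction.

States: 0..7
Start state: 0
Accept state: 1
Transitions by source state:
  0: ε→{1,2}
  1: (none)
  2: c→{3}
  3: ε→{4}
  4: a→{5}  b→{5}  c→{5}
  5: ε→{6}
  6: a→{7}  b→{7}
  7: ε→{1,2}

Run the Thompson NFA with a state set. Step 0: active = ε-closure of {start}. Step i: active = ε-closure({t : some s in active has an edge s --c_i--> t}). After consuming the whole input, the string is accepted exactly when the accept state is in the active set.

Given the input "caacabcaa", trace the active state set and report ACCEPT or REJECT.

Answer: ACCEPT

Steps:
start: ε-closure({0}) = {0,1,2}
'c' @ 1: {3,4}
'a' @ 2: {5,6}
'a' @ 3: {1,2,7}  ✓accept
'c' @ 4: {3,4}
'a' @ 5: {5,6}
'b' @ 6: {1,2,7}  ✓accept
'c' @ 7: {3,4}
'a' @ 8: {5,6}
'a' @ 9: {1,2,7}  ✓accept
end set {1,2,7} — state 1 in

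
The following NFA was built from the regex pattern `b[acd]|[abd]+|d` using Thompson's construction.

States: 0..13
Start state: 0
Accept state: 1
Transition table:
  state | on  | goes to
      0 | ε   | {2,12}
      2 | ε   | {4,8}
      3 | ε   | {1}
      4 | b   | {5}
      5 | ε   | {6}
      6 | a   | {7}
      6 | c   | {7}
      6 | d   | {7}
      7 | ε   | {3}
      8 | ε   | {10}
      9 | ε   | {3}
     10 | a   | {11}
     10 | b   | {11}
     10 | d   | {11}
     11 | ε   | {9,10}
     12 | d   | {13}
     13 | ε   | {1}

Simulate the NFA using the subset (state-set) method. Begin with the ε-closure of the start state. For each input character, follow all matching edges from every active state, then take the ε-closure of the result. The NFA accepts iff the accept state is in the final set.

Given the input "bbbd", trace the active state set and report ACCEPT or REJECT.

initial (ε-close {0}): {0,2,4,8,10,12}
'b' @ 1: {1,3,5,6,9,10,11}  (accept∈set)
'b' @ 2: {1,3,9,10,11}  (accept∈set)
'b' @ 3: {1,3,9,10,11}  (accept∈set)
'd' @ 4: {1,3,9,10,11}  (accept∈set)
end set {1,3,9,10,11} — state 1 in

Answer: ACCEPT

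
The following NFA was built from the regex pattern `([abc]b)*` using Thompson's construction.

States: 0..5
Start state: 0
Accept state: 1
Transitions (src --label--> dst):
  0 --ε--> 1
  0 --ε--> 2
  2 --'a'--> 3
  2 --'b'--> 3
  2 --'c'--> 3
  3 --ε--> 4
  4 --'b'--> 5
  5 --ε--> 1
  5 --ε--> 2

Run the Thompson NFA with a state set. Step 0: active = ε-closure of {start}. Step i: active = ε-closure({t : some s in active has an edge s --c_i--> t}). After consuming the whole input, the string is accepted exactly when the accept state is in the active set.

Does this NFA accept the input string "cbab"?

initial (ε-close {0}): {0,1,2}
'c' @ 1: {3,4}
'b' @ 2: {1,2,5}  [accepting]
'a' @ 3: {3,4}
'b' @ 4: {1,2,5}  [accepting]
end set {1,2,5} — state 1 in

Answer: ACCEPT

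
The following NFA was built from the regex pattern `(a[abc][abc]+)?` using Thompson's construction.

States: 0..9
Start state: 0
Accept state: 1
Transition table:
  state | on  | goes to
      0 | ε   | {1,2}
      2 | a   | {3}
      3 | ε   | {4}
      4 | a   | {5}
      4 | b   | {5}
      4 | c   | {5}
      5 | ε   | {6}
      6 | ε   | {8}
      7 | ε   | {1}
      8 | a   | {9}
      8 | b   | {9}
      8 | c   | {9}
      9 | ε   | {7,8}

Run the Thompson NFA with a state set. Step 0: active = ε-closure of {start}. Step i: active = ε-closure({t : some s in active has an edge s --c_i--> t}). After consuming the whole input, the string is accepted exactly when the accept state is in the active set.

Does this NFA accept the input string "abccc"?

S₀ = ε-closure({0}) = {0,1,2}
'a' @ 1: {3,4}
'b' @ 2: {5,6,8}
'c' @ 3: {1,7,8,9}  ✓accept
'c' @ 4: {1,7,8,9}  ✓accept
'c' @ 5: {1,7,8,9}  ✓accept
after full input: {1,7,8,9}  (accept=1 in)

Answer: ACCEPT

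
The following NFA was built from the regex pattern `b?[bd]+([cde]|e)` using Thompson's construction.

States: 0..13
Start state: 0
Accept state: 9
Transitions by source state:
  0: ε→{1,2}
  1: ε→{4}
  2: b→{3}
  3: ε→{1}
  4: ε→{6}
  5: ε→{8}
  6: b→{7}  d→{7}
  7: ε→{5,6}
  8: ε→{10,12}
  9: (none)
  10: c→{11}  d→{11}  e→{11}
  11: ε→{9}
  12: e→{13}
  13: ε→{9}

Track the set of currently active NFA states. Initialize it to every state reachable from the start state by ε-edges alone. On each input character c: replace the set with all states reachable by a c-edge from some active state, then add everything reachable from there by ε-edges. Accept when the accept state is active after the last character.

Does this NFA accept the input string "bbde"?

Answer: ACCEPT

Derivation:
start: ε-closure({0}) = {0,1,2,4,6}
'b' @ 1: {1,3,4,5,6,7,8,10,12}
'b' @ 2: {5,6,7,8,10,12}
'd' @ 3: {5,6,7,8,9,10,11,12}  (accept∈set)
'e' @ 4: {9,11,13}  (accept∈set)
final: {9,11,13}; accept 9 in set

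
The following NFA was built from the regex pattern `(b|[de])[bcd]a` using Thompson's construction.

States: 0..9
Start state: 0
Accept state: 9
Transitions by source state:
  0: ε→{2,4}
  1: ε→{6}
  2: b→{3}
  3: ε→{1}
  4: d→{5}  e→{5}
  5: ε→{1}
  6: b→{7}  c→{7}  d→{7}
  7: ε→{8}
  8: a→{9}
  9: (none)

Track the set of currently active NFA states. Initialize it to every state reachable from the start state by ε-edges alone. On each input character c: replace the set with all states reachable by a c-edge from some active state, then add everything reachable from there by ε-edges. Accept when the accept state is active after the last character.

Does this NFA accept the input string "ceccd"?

initial (ε-close {0}): {0,2,4}
'c' @ 1: {}  — no active states
rest 'eccd' ignored (set empty)
end set {} — state 9 not in

Answer: REJECT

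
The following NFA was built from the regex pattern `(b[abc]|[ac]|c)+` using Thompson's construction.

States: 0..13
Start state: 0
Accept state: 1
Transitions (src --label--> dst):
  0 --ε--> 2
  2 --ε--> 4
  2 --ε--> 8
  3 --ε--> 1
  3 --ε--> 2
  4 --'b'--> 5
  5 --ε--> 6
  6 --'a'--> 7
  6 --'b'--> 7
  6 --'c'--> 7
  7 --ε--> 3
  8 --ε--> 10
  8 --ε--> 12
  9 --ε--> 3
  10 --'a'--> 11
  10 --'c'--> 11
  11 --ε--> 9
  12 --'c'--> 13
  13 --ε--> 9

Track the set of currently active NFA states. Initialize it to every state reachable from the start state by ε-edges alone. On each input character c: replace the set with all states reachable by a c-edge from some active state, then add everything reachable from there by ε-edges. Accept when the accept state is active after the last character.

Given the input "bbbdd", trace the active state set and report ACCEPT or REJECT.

Answer: REJECT

Derivation:
S₀ = ε-closure({0}) = {0,2,4,8,10,12}
'b' @ 1: {5,6}
'b' @ 2: {1,2,3,4,7,8,10,12}  ✓accept
'b' @ 3: {5,6}
'd' @ 4: {}  — no active states
rest 'd' ignored (set empty)
after full input: {}  (accept=1 not in)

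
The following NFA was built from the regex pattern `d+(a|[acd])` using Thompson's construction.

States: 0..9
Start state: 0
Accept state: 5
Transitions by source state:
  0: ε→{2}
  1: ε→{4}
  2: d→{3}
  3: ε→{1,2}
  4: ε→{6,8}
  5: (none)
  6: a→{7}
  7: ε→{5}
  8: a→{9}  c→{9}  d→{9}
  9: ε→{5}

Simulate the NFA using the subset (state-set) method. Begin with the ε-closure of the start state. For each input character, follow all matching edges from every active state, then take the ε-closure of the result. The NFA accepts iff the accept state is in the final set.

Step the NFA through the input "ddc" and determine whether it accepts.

S₀ = ε-closure({0}) = {0,2}
'd' @ 1: {1,2,3,4,6,8}
'd' @ 2: {1,2,3,4,5,6,8,9}  ✓accept
'c' @ 3: {5,9}  ✓accept
final: {5,9}; accept 5 in set

Answer: ACCEPT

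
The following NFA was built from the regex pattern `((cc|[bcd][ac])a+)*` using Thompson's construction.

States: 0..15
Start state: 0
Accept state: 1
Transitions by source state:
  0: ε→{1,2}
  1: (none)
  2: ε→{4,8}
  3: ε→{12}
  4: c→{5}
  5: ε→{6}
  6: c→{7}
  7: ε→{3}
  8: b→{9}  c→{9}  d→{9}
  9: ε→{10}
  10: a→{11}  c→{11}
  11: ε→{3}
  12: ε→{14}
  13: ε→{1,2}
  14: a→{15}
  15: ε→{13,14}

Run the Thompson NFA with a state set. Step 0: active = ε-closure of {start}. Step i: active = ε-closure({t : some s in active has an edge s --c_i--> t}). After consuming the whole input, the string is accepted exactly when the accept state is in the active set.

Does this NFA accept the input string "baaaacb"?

Answer: REJECT

Steps:
start: ε-closure({0}) = {0,1,2,4,8}
'b' @ 1: {9,10}
'a' @ 2: {3,11,12,14}
'a' @ 3: {1,2,4,8,13,14,15}  (accept∈set)
'a' @ 4: {1,2,4,8,13,14,15}  (accept∈set)
'a' @ 5: {1,2,4,8,13,14,15}  (accept∈set)
'c' @ 6: {5,6,9,10}
'b' @ 7: {}  — state set empty
after full input: {}  (accept=1 not in)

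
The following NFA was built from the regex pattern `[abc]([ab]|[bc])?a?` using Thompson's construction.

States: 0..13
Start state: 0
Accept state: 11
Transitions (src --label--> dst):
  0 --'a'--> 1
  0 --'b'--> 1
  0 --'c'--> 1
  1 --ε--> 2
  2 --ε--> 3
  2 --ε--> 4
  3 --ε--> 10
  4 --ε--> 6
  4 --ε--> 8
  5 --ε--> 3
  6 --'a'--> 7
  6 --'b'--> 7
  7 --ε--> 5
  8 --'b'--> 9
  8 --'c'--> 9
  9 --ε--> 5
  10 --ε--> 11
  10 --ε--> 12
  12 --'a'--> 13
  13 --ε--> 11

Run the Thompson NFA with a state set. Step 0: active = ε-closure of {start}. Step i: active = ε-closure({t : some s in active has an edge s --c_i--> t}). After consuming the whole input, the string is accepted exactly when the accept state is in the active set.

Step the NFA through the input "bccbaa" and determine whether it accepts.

S₀ = ε-closure({0}) = {0}
'b' @ 1: {1,2,3,4,6,8,10,11,12}  [accepting]
'c' @ 2: {3,5,9,10,11,12}  [accepting]
'c' @ 3: {}  — no active states
rest 'baa' ignored (set empty)
final: {}; accept 11 not in set

Answer: REJECT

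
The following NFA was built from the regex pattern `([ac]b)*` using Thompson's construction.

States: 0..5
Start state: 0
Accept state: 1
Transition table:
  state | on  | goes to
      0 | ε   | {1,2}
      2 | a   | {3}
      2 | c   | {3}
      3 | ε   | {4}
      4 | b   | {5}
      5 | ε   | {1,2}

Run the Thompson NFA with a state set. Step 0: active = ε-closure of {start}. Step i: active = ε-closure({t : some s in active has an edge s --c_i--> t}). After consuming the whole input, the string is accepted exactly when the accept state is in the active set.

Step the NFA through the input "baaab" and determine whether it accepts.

initial (ε-close {0}): {0,1,2}
'b' @ 1: {}  — state set empty
rest 'aaab' ignored (set empty)
after full input: {}  (accept=1 not in)

Answer: REJECT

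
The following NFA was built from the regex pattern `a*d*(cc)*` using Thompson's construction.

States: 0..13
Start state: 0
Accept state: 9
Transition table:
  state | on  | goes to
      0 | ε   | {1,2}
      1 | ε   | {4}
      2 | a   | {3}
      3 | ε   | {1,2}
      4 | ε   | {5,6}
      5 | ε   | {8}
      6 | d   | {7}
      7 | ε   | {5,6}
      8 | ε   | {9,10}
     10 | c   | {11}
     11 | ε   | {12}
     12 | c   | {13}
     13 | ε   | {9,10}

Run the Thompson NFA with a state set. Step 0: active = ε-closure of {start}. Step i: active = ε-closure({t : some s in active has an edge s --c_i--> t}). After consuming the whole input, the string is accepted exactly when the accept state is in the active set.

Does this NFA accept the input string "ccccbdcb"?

Answer: REJECT

Derivation:
start: ε-closure({0}) = {0,1,2,4,5,6,8,9,10}
'c' @ 1: {11,12}
'c' @ 2: {9,10,13}  ✓accept
'c' @ 3: {11,12}
'c' @ 4: {9,10,13}  ✓accept
'b' @ 5: {}  — state set empty
rest 'dcb' ignored (set empty)
after full input: {}  (accept=9 not in)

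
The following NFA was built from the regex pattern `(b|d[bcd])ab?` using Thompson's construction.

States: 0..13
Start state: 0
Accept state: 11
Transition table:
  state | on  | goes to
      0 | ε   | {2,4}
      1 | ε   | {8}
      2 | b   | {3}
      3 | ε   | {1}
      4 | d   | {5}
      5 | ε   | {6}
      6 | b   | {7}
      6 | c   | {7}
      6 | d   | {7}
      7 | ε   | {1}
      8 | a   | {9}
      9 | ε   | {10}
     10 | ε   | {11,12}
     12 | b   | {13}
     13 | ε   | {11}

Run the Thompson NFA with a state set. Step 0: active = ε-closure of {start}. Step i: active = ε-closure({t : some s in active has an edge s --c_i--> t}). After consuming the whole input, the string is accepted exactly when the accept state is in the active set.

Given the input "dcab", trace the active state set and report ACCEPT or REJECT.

S₀ = ε-closure({0}) = {0,2,4}
'd' @ 1: {5,6}
'c' @ 2: {1,7,8}
'a' @ 3: {9,10,11,12}  (accept∈set)
'b' @ 4: {11,13}  (accept∈set)
end set {11,13} — state 11 in

Answer: ACCEPT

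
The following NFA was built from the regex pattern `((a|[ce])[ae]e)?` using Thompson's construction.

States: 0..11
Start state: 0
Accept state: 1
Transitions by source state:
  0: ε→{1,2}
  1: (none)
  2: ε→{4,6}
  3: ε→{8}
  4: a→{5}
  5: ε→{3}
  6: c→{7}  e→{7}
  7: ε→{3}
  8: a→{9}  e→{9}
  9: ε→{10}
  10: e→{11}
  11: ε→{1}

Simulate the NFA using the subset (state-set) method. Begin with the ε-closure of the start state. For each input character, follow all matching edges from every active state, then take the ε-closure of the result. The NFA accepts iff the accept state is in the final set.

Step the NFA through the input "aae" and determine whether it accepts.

Answer: ACCEPT

Steps:
S₀ = ε-closure({0}) = {0,1,2,4,6}
'a' @ 1: {3,5,8}
'a' @ 2: {9,10}
'e' @ 3: {1,11}  (accept∈set)
after full input: {1,11}  (accept=1 in)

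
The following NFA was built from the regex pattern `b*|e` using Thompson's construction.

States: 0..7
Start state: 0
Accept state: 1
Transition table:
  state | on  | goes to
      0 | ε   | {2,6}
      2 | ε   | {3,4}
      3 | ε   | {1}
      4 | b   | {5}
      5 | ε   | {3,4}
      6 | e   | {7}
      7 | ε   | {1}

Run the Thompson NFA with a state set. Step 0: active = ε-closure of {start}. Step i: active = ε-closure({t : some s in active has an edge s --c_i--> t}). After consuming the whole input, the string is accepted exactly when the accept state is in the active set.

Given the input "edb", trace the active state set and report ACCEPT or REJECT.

S₀ = ε-closure({0}) = {0,1,2,3,4,6}
'e' @ 1: {1,7}  [accepting]
'd' @ 2: {}  — state set empty
rest 'b' ignored (set empty)
end set {} — state 1 not in

Answer: REJECT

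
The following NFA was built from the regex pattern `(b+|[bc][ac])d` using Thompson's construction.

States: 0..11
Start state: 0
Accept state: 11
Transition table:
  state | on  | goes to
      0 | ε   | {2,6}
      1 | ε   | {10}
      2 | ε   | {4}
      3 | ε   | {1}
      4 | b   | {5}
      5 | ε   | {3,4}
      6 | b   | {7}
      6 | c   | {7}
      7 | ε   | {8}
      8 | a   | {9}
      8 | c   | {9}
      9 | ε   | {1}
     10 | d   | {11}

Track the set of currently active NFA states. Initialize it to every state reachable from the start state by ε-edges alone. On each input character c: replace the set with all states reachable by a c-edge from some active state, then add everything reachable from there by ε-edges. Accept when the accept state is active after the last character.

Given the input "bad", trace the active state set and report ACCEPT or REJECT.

start: ε-closure({0}) = {0,2,4,6}
'b' @ 1: {1,3,4,5,7,8,10}
'a' @ 2: {1,9,10}
'd' @ 3: {11}  (accept∈set)
end set {11} — state 11 in

Answer: ACCEPT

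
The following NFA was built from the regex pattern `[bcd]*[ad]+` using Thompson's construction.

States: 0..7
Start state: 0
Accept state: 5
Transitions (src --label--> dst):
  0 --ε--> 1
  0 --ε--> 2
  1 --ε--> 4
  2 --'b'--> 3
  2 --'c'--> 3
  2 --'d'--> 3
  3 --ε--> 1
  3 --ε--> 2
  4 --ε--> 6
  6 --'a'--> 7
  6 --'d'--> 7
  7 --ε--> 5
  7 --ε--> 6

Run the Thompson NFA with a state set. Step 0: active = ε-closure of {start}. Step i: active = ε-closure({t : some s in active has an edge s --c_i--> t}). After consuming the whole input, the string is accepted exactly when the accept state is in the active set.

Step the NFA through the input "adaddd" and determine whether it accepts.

initial (ε-close {0}): {0,1,2,4,6}
'a' @ 1: {5,6,7}  (accept∈set)
'd' @ 2: {5,6,7}  (accept∈set)
'a' @ 3: {5,6,7}  (accept∈set)
'd' @ 4: {5,6,7}  (accept∈set)
'd' @ 5: {5,6,7}  (accept∈set)
'd' @ 6: {5,6,7}  (accept∈set)
end set {5,6,7} — state 5 in

Answer: ACCEPT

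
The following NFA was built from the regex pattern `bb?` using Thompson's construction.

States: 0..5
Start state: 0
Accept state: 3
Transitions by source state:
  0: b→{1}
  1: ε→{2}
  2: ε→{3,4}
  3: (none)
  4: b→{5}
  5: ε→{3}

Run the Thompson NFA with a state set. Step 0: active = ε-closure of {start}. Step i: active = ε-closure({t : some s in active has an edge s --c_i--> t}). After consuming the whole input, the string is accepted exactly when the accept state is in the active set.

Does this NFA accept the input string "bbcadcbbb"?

start: ε-closure({0}) = {0}
'b' @ 1: {1,2,3,4}  [accepting]
'b' @ 2: {3,5}  [accepting]
'c' @ 3: {}  — dead — no transitions
rest 'adcbbb' ignored (set empty)
end set {} — state 3 not in

Answer: REJECT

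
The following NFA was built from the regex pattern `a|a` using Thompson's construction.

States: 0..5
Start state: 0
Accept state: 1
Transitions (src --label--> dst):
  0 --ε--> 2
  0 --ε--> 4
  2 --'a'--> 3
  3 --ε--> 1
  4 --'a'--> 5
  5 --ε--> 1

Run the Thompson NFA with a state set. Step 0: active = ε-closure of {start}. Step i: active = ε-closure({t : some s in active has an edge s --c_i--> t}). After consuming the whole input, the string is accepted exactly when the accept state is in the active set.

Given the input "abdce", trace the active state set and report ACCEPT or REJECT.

Answer: REJECT

Derivation:
start: ε-closure({0}) = {0,2,4}
'a' @ 1: {1,3,5}  (accept∈set)
'b' @ 2: {}  — no active states
rest 'dce' ignored (set empty)
final: {}; accept 1 not in set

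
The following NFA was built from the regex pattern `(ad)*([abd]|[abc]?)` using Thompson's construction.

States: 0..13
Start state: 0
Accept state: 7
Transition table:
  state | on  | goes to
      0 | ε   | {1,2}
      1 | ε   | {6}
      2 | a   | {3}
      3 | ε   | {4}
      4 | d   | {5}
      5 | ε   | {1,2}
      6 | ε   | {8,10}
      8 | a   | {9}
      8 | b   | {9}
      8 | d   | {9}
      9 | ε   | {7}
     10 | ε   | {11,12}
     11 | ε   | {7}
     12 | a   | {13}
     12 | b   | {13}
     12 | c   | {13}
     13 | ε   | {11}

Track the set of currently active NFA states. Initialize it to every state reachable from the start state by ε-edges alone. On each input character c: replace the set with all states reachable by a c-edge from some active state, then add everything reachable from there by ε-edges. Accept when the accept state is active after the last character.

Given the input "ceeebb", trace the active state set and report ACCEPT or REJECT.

Answer: REJECT

Derivation:
S₀ = ε-closure({0}) = {0,1,2,6,7,8,10,11,12}
'c' @ 1: {7,11,13}  [accepting]
'e' @ 2: {}  — state set empty
rest 'eebb' ignored (set empty)
after full input: {}  (accept=7 not in)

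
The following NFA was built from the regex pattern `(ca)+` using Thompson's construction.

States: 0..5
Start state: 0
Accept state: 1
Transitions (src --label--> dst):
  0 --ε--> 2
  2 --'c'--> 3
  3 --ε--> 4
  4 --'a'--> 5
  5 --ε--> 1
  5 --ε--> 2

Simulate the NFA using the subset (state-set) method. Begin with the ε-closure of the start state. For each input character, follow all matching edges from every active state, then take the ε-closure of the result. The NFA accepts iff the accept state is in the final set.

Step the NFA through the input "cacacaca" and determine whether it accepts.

initial (ε-close {0}): {0,2}
'c' @ 1: {3,4}
'a' @ 2: {1,2,5}  ✓accept
'c' @ 3: {3,4}
'a' @ 4: {1,2,5}  ✓accept
'c' @ 5: {3,4}
'a' @ 6: {1,2,5}  ✓accept
'c' @ 7: {3,4}
'a' @ 8: {1,2,5}  ✓accept
end set {1,2,5} — state 1 in

Answer: ACCEPT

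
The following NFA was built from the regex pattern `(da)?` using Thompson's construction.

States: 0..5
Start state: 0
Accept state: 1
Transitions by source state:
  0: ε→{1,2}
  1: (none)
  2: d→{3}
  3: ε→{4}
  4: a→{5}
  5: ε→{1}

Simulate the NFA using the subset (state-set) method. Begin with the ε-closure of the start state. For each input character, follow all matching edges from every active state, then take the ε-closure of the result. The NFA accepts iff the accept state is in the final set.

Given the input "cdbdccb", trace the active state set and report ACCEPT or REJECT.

Answer: REJECT

Steps:
initial (ε-close {0}): {0,1,2}
'c' @ 1: {}  — no active states
rest 'dbdccb' ignored (set empty)
final: {}; accept 1 not in set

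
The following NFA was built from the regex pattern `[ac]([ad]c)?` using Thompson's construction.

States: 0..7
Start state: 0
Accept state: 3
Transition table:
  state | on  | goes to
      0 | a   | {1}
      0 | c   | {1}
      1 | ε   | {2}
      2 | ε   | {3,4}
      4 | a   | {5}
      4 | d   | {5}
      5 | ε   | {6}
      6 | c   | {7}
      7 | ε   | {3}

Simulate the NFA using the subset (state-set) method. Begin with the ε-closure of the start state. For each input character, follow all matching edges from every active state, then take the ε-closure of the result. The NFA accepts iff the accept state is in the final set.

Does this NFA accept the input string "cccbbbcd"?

start: ε-closure({0}) = {0}
'c' @ 1: {1,2,3,4}  (accept∈set)
'c' @ 2: {}  — dead — no transitions
rest 'cbbbcd' ignored (set empty)
after full input: {}  (accept=3 not in)

Answer: REJECT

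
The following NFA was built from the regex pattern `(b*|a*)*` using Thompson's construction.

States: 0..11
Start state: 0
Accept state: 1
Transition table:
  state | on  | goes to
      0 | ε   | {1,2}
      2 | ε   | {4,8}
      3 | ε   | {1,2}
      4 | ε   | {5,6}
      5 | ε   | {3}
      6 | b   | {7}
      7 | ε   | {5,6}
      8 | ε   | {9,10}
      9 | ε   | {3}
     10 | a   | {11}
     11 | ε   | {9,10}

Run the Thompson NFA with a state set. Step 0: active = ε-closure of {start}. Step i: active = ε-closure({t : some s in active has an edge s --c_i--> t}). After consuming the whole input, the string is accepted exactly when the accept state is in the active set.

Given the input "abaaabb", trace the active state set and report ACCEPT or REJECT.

Answer: ACCEPT

Trace:
initial (ε-close {0}): {0,1,2,3,4,5,6,8,9,10}
'a' @ 1: {1,2,3,4,5,6,8,9,10,11}  (accept∈set)
'b' @ 2: {1,2,3,4,5,6,7,8,9,10}  (accept∈set)
'a' @ 3: {1,2,3,4,5,6,8,9,10,11}  (accept∈set)
'a' @ 4: {1,2,3,4,5,6,8,9,10,11}  (accept∈set)
'a' @ 5: {1,2,3,4,5,6,8,9,10,11}  (accept∈set)
'b' @ 6: {1,2,3,4,5,6,7,8,9,10}  (accept∈set)
'b' @ 7: {1,2,3,4,5,6,7,8,9,10}  (accept∈set)
end set {1,2,3,4,5,6,7,8,9,10} — state 1 in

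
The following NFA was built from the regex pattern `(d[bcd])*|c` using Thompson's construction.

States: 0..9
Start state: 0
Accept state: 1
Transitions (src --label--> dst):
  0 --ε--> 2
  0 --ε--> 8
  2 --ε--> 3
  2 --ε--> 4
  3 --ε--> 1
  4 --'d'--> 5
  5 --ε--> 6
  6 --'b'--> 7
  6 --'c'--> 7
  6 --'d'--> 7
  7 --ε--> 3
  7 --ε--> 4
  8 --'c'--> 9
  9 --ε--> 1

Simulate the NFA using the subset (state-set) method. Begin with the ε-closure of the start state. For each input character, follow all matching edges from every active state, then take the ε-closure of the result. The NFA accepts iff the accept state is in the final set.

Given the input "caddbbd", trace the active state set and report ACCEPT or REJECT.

start: ε-closure({0}) = {0,1,2,3,4,8}
'c' @ 1: {1,9}  [accepting]
'a' @ 2: {}  — no active states
rest 'ddbbd' ignored (set empty)
end set {} — state 1 not in

Answer: REJECT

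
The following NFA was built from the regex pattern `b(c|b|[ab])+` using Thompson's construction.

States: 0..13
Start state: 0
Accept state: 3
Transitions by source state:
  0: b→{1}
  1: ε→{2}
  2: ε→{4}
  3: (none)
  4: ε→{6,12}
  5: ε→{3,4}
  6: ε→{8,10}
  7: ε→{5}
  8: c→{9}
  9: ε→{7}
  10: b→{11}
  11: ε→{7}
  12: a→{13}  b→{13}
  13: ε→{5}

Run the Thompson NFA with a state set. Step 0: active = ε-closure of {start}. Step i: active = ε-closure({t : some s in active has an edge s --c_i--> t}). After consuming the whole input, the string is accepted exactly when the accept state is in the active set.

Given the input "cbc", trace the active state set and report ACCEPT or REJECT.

Answer: REJECT

Trace:
S₀ = ε-closure({0}) = {0}
'c' @ 1: {}  — no active states
rest 'bc' ignored (set empty)
end set {} — state 3 not in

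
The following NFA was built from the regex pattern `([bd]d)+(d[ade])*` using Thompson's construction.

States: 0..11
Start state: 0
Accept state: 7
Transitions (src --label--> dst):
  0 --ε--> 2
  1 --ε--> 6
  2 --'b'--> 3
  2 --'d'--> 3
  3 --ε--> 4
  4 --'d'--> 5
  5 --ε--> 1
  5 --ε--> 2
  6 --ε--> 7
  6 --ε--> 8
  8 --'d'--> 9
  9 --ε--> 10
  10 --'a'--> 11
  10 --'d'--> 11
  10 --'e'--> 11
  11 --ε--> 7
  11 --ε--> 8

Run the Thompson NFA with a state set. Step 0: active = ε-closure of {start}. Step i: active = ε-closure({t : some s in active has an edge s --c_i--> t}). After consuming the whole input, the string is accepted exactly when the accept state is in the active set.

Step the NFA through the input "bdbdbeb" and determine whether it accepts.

Answer: REJECT

Derivation:
S₀ = ε-closure({0}) = {0,2}
'b' @ 1: {3,4}
'd' @ 2: {1,2,5,6,7,8}  (accept∈set)
'b' @ 3: {3,4}
'd' @ 4: {1,2,5,6,7,8}  (accept∈set)
'b' @ 5: {3,4}
'e' @ 6: {}  — dead — no transitions
rest 'b' ignored (set empty)
end set {} — state 7 not in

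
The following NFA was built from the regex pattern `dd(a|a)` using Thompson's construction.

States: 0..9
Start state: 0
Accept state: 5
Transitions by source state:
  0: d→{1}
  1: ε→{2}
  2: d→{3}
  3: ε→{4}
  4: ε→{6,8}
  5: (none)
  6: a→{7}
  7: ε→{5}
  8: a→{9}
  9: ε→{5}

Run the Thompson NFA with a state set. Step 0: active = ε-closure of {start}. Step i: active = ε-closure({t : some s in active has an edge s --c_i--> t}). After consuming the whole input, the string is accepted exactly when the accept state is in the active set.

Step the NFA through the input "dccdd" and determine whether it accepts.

Answer: REJECT

Steps:
start: ε-closure({0}) = {0}
'd' @ 1: {1,2}
'c' @ 2: {}  — state set empty
rest 'cdd' ignored (set empty)
final: {}; accept 5 not in set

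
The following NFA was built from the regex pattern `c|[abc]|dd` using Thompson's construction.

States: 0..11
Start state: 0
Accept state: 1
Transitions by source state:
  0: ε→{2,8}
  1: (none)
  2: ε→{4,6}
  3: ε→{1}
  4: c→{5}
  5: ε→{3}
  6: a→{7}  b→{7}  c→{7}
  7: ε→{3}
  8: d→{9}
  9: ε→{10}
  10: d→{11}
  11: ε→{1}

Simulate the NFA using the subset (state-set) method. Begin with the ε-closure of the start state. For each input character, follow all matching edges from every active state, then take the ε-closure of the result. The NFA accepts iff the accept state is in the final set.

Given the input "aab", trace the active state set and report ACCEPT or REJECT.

initial (ε-close {0}): {0,2,4,6,8}
'a' @ 1: {1,3,7}  [accepting]
'a' @ 2: {}  — no active states
rest 'b' ignored (set empty)
after full input: {}  (accept=1 not in)

Answer: REJECT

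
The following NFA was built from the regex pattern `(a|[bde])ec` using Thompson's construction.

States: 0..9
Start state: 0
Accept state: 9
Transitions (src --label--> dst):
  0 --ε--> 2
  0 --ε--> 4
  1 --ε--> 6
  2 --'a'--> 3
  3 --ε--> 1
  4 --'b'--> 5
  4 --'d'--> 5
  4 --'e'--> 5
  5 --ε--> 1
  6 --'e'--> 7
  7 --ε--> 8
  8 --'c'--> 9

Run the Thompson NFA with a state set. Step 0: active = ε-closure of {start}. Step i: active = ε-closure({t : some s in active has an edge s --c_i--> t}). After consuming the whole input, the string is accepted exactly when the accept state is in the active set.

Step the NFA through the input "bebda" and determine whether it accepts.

S₀ = ε-closure({0}) = {0,2,4}
'b' @ 1: {1,5,6}
'e' @ 2: {7,8}
'b' @ 3: {}  — dead — no transitions
rest 'da' ignored (set empty)
after full input: {}  (accept=9 not in)

Answer: REJECT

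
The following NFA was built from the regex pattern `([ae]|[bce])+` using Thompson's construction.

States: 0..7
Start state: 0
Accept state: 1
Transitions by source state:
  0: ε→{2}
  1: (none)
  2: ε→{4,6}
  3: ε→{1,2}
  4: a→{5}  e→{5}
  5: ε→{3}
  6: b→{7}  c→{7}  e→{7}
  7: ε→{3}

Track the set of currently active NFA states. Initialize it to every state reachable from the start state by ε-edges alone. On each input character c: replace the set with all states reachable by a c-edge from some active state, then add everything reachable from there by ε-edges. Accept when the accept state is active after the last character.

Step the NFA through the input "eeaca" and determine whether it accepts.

Answer: ACCEPT

Derivation:
S₀ = ε-closure({0}) = {0,2,4,6}
'e' @ 1: {1,2,3,4,5,6,7}  [accepting]
'e' @ 2: {1,2,3,4,5,6,7}  [accepting]
'a' @ 3: {1,2,3,4,5,6}  [accepting]
'c' @ 4: {1,2,3,4,6,7}  [accepting]
'a' @ 5: {1,2,3,4,5,6}  [accepting]
after full input: {1,2,3,4,5,6}  (accept=1 in)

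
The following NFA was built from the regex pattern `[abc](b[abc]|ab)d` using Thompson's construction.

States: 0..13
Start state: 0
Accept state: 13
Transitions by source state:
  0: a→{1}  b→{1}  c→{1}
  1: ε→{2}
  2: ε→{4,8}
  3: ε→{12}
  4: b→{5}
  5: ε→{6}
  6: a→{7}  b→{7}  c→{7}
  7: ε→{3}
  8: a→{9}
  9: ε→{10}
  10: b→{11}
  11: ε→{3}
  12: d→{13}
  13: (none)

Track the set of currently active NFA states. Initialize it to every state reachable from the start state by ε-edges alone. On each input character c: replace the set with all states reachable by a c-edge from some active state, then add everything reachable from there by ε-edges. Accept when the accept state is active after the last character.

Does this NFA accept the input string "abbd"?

Answer: ACCEPT

Steps:
initial (ε-close {0}): {0}
'a' @ 1: {1,2,4,8}
'b' @ 2: {5,6}
'b' @ 3: {3,7,12}
'd' @ 4: {13}  (accept∈set)
end set {13} — state 13 in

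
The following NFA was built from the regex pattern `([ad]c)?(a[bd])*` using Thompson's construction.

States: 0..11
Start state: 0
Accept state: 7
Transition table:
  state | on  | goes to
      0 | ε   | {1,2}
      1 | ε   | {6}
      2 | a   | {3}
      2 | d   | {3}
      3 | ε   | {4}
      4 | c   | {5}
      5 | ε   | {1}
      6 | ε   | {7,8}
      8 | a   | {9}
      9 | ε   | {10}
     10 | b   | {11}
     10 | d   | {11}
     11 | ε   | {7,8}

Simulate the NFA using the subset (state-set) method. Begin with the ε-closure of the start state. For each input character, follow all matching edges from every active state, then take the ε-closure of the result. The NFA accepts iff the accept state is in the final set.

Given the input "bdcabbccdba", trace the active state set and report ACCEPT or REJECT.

initial (ε-close {0}): {0,1,2,6,7,8}
'b' @ 1: {}  — state set empty
rest 'dcabbccdba' ignored (set empty)
end set {} — state 7 not in

Answer: REJECT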